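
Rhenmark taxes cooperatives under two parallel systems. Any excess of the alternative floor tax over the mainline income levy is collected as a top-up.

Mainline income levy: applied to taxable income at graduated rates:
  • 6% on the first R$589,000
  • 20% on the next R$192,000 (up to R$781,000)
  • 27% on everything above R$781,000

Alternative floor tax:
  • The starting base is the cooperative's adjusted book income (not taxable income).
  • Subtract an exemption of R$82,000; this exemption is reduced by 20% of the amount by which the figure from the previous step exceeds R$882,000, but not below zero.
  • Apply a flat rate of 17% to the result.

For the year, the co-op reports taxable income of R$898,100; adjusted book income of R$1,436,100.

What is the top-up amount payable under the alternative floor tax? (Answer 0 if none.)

Alternative floor tax:
  Base (adjusted book income): R$1,436,100
  Exemption: 20% × (R$1,436,100 − R$882,000) = R$110,820 ≥ R$82,000, so the exemption is fully phased out
  Base: R$1,436,100 − R$0 = R$1,436,100
  R$1,436,100 × 17% = R$244,137

Mainline income levy:
  R$589,000 × 6% = R$35,340
  R$192,000 × 20% = R$38,400
  R$117,100 × 27% = R$31,617
  → R$105,357

Excess of alternative floor tax over mainline income levy: R$244,137 − R$105,357 = R$138,780.

R$138,780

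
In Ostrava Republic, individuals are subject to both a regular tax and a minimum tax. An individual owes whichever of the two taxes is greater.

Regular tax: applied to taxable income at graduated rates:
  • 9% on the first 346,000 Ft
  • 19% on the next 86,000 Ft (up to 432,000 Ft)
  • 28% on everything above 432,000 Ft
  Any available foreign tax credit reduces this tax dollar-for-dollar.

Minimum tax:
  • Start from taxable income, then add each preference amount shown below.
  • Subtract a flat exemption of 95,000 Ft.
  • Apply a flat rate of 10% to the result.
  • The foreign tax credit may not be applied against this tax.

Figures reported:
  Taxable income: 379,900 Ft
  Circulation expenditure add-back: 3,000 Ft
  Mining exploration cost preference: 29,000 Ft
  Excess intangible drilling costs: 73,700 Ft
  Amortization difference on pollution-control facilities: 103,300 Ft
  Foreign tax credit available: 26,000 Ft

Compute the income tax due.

49,390 Ft

Minimum tax:
  Adjusted income: 379,900 Ft + 3,000 Ft + 29,000 Ft + 73,700 Ft + 103,300 Ft = 588,900 Ft
  Less exemption 95,000 Ft → base 493,900 Ft
  493,900 Ft × 10% = 49,390 Ft

Regular tax:
  346,000 Ft × 9% = 31,140 Ft
  33,900 Ft × 19% = 6,441 Ft
  → 37,581 Ft
  Less foreign tax credit 26,000 Ft → 11,581 Ft

49,390 Ft > 11,581 Ft, so the minimum tax is the binding amount.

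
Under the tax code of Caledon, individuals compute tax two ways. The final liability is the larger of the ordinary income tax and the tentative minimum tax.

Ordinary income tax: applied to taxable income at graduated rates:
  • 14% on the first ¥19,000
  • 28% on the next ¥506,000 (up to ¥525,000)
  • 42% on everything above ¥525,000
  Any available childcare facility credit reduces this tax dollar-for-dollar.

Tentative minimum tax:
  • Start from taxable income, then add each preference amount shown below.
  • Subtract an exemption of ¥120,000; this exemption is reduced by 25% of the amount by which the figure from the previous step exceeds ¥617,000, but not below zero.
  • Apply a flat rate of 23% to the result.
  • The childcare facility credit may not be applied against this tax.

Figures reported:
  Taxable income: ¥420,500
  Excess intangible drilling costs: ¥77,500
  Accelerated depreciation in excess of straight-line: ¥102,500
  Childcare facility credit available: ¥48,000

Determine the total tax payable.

¥110,515

Tentative minimum tax:
  Adjusted income: ¥420,500 + ¥77,500 + ¥102,500 = ¥600,500
  Exemption: ¥600,500 ≤ ¥617,000, so full ¥120,000 applies
  Base: ¥600,500 − ¥120,000 = ¥480,500
  ¥480,500 × 23% = ¥110,515

Ordinary income tax:
  ¥19,000 × 14% = ¥2,660
  ¥401,500 × 28% = ¥112,420
  → ¥115,080
  Less childcare facility credit ¥48,000 → ¥67,080

¥110,515 > ¥67,080, so the tentative minimum tax is the binding amount.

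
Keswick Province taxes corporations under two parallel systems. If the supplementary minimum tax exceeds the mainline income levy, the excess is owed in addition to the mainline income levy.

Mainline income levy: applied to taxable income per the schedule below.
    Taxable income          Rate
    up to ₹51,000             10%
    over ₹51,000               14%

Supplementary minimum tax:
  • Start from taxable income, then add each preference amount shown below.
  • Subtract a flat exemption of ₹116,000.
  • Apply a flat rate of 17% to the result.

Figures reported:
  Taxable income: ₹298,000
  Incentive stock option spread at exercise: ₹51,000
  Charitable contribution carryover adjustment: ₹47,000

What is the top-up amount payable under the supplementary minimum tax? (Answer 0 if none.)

Supplementary minimum tax:
  Adjusted income: ₹298,000 + ₹51,000 + ₹47,000 = ₹396,000
  Less exemption ₹116,000 → base ₹280,000
  ₹280,000 × 17% = ₹47,600

Mainline income levy:
  ₹51,000 × 10% = ₹5,100
  ₹247,000 × 14% = ₹34,580
  → ₹39,680

Excess of supplementary minimum tax over mainline income levy: ₹47,600 − ₹39,680 = ₹7,920.

₹7,920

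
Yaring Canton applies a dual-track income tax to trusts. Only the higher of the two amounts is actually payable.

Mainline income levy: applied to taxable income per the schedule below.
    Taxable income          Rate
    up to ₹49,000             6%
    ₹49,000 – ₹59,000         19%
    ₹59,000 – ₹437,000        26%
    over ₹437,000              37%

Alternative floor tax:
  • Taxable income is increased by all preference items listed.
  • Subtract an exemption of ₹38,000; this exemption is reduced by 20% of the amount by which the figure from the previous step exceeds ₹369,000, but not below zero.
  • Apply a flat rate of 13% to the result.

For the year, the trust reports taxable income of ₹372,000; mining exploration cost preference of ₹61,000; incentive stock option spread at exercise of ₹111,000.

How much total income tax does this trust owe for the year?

Mainline income levy:
  ₹49,000 × 6% = ₹2,940
  ₹10,000 × 19% = ₹1,900
  ₹313,000 × 26% = ₹81,380
  → ₹86,220

Alternative floor tax:
  Adjusted income: ₹372,000 + ₹61,000 + ₹111,000 = ₹544,000
  Exemption: ₹38,000 − 20% × (₹544,000 − ₹369,000) = ₹38,000 − ₹35,000 = ₹3,000
  Base: ₹544,000 − ₹3,000 = ₹541,000
  ₹541,000 × 13% = ₹70,330

₹86,220 > ₹70,330, so the mainline income levy governs.

₹86,220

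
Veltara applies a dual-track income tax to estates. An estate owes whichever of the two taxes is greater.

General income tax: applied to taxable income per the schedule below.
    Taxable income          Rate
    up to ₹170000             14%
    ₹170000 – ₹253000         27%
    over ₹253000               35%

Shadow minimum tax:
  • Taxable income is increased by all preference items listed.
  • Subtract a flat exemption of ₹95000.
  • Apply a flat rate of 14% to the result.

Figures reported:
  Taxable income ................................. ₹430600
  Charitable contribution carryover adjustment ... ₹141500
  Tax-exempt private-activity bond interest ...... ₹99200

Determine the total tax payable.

₹108370

Shadow minimum tax:
  Adjusted income: ₹430600 + ₹141500 + ₹99200 = ₹671300
  Less exemption ₹95000 → base ₹576300
  ₹576300 × 14% = ₹80682

General income tax:
  ₹170000 × 14% = ₹23800
  ₹83000 × 27% = ₹22410
  ₹177600 × 35% = ₹62160
  → ₹108370

₹108370 > ₹80682, so the general income tax governs.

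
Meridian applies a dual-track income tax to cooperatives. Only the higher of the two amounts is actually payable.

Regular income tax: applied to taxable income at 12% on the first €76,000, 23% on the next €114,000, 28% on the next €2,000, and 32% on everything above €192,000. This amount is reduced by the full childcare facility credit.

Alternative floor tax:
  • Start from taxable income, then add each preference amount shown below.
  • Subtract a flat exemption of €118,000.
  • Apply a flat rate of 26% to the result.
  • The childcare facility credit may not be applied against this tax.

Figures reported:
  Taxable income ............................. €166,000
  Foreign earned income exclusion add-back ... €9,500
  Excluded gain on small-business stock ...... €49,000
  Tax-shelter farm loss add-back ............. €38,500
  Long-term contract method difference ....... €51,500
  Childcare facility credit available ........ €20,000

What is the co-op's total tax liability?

€51,090

Alternative floor tax:
  Adjusted income: €166,000 + €9,500 + €49,000 + €38,500 + €51,500 = €314,500
  Less exemption €118,000 → base €196,500
  €196,500 × 26% = €51,090

Regular income tax:
  €76,000 × 12% = €9,120
  €90,000 × 23% = €20,700
  → €29,820
  Less childcare facility credit €20,000 → €9,820

€51,090 > €9,820, so the alternative floor tax is the binding amount.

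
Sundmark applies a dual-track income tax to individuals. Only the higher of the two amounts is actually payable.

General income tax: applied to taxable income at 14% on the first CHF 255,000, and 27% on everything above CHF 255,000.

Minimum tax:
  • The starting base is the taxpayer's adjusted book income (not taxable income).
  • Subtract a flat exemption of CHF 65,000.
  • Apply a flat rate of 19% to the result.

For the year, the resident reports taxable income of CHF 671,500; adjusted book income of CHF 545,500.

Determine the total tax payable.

CHF 148,155

Minimum tax:
  Base (adjusted book income): CHF 545,500
  Less exemption CHF 65,000 → base CHF 480,500
  CHF 480,500 × 19% = CHF 91,295

General income tax:
  CHF 255,000 × 14% = CHF 35,700
  CHF 416,500 × 27% = CHF 112,455
  → CHF 148,155

CHF 148,155 > CHF 91,295, so the general income tax governs.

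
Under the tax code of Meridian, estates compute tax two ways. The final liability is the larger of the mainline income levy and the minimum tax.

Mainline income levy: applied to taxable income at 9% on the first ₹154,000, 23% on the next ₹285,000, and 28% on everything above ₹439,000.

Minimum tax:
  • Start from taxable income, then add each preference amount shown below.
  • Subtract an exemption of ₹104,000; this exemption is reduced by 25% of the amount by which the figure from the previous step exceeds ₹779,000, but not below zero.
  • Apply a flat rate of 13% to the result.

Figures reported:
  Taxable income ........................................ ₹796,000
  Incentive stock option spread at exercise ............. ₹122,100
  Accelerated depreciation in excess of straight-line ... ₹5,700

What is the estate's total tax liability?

₹179,370

Mainline income levy:
  ₹154,000 × 9% = ₹13,860
  ₹285,000 × 23% = ₹65,550
  ₹357,000 × 28% = ₹99,960
  → ₹179,370

Minimum tax:
  Adjusted income: ₹796,000 + ₹122,100 + ₹5,700 = ₹923,800
  Exemption: ₹104,000 − 25% × (₹923,800 − ₹779,000) = ₹104,000 − ₹36,200 = ₹67,800
  Base: ₹923,800 − ₹67,800 = ₹856,000
  ₹856,000 × 13% = ₹111,280

₹179,370 > ₹111,280, so the mainline income levy governs.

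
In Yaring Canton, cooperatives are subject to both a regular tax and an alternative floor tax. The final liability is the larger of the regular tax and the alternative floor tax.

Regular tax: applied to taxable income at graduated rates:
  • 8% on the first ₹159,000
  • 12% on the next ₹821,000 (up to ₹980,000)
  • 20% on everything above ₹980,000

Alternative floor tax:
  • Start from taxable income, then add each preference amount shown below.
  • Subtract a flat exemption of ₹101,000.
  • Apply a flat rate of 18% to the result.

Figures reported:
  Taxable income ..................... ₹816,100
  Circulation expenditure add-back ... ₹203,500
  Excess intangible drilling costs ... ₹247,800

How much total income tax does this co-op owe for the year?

₹209,952

Alternative floor tax:
  Adjusted income: ₹816,100 + ₹203,500 + ₹247,800 = ₹1,267,400
  Less exemption ₹101,000 → base ₹1,166,400
  ₹1,166,400 × 18% = ₹209,952

Regular tax:
  ₹159,000 × 8% = ₹12,720
  ₹657,100 × 12% = ₹78,852
  → ₹91,572

₹209,952 > ₹91,572, so the alternative floor tax is the binding amount.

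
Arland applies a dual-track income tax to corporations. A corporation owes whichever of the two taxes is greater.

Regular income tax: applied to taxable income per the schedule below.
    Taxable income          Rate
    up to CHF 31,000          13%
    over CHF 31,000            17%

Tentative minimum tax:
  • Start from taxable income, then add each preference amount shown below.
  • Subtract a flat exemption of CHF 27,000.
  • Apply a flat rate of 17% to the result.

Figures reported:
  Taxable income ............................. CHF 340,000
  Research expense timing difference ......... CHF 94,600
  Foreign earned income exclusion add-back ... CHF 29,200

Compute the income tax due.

CHF 74,256

Regular income tax:
  CHF 31,000 × 13% = CHF 4,030
  CHF 309,000 × 17% = CHF 52,530
  → CHF 56,560

Tentative minimum tax:
  Adjusted income: CHF 340,000 + CHF 94,600 + CHF 29,200 = CHF 463,800
  Less exemption CHF 27,000 → base CHF 436,800
  CHF 436,800 × 17% = CHF 74,256

CHF 74,256 > CHF 56,560, so the tentative minimum tax is the binding amount.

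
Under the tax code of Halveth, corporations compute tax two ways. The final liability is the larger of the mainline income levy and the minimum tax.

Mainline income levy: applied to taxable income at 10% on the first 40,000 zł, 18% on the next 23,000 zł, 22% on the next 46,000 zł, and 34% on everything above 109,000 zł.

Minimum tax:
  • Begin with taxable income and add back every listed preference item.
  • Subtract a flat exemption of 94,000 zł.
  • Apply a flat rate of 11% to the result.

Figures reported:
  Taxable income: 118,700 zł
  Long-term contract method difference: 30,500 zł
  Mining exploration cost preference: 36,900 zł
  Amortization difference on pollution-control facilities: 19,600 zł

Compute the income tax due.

Minimum tax:
  Adjusted income: 118,700 zł + 30,500 zł + 36,900 zł + 19,600 zł = 205,700 zł
  Less exemption 94,000 zł → base 111,700 zł
  111,700 zł × 11% = 12,287 zł

Mainline income levy:
  40,000 zł × 10% = 4,000 zł
  23,000 zł × 18% = 4,140 zł
  46,000 zł × 22% = 10,120 zł
  9,700 zł × 34% = 3,298 zł
  → 21,558 zł

21,558 zł > 12,287 zł, so the mainline income levy governs.

21,558 zł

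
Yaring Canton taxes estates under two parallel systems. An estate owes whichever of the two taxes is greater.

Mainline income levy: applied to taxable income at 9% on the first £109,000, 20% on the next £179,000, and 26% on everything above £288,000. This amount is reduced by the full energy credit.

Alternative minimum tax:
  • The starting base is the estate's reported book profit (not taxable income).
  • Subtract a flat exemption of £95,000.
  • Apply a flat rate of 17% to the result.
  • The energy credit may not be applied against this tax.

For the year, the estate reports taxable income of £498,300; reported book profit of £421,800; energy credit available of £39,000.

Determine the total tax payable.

£61,288

Mainline income levy:
  £109,000 × 9% = £9,810
  £179,000 × 20% = £35,800
  £210,300 × 26% = £54,678
  → £100,288
  Less energy credit £39,000 → £61,288

Alternative minimum tax:
  Base (reported book profit): £421,800
  Less exemption £95,000 → base £326,800
  £326,800 × 17% = £55,556

£61,288 > £55,556, so the mainline income levy governs.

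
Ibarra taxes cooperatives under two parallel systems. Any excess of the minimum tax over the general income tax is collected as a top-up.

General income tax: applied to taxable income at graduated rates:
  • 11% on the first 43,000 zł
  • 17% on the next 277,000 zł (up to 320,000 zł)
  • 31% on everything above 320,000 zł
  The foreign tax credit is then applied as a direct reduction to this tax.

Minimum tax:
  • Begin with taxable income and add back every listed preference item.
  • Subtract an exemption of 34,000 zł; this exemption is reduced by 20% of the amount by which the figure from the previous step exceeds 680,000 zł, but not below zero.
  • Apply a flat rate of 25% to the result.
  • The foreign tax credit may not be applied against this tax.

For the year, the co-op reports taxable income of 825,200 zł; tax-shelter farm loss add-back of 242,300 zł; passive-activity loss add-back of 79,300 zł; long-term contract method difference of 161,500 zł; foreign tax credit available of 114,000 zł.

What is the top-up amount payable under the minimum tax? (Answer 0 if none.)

232,643 zł

General income tax:
  43,000 zł × 11% = 4,730 zł
  277,000 zł × 17% = 47,090 zł
  505,200 zł × 31% = 156,612 zł
  → 208,432 zł
  Less foreign tax credit 114,000 zł → 94,432 zł

Minimum tax:
  Adjusted income: 825,200 zł + 242,300 zł + 79,300 zł + 161,500 zł = 1,308,300 zł
  Exemption: 20% × (1,308,300 zł − 680,000 zł) = 125,660 zł ≥ 34,000 zł, so the exemption is fully phased out
  Base: 1,308,300 zł − 0 zł = 1,308,300 zł
  1,308,300 zł × 25% = 327,075 zł

Excess of minimum tax over general income tax: 327,075 zł − 94,432 zł = 232,643 zł.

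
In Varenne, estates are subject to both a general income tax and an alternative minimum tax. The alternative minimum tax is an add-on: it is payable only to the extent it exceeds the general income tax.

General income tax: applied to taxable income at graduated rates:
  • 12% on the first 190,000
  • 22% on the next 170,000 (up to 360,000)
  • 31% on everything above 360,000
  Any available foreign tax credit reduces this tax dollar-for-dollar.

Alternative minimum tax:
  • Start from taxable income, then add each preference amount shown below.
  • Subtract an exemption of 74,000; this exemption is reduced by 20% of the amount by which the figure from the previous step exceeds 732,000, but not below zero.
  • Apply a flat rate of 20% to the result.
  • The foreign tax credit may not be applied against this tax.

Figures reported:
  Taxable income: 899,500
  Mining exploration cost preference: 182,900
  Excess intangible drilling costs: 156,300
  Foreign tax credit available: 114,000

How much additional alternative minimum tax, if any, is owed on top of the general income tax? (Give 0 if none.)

134,295

General income tax:
  190,000 × 12% = 22,800
  170,000 × 22% = 37,400
  539,500 × 31% = 167,245
  → 227,445
  Less foreign tax credit 114,000 → 113,445

Alternative minimum tax:
  Adjusted income: 899,500 + 182,900 + 156,300 = 1,238,700
  Exemption: 20% × (1,238,700 − 732,000) = 101,340 ≥ 74,000, so the exemption is fully phased out
  Base: 1,238,700 − 0 = 1,238,700
  1,238,700 × 20% = 247,740

Excess of alternative minimum tax over general income tax: 247,740 − 113,445 = 134,295.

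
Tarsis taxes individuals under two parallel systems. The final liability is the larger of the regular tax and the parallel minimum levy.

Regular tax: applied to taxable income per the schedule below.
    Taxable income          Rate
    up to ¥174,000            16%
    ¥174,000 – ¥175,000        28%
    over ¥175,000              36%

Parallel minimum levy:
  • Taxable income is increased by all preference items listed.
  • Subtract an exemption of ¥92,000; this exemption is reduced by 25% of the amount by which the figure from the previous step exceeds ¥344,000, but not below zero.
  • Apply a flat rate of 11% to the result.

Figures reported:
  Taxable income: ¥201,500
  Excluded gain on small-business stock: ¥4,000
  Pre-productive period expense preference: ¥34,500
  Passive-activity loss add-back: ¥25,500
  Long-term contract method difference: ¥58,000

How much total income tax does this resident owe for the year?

¥37,660

Parallel minimum levy:
  Adjusted income: ¥201,500 + ¥4,000 + ¥34,500 + ¥25,500 + ¥58,000 = ¥323,500
  Exemption: ¥323,500 ≤ ¥344,000, so full ¥92,000 applies
  Base: ¥323,500 − ¥92,000 = ¥231,500
  ¥231,500 × 11% = ¥25,465

Regular tax:
  ¥174,000 × 16% = ¥27,840
  ¥1,000 × 28% = ¥280
  ¥26,500 × 36% = ¥9,540
  → ¥37,660

¥37,660 > ¥25,465, so the regular tax governs.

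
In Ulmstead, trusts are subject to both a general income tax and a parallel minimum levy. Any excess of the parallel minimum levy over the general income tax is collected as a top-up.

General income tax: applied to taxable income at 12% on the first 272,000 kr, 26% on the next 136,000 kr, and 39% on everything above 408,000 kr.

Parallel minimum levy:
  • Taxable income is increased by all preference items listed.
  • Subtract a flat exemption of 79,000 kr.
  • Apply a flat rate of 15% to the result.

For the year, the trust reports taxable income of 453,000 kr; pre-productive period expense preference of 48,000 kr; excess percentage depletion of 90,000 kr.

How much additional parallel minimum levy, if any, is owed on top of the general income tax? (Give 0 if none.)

0 kr

Parallel minimum levy:
  Adjusted income: 453,000 kr + 48,000 kr + 90,000 kr = 591,000 kr
  Less exemption 79,000 kr → base 512,000 kr
  512,000 kr × 15% = 76,800 kr

General income tax:
  272,000 kr × 12% = 32,640 kr
  136,000 kr × 26% = 35,360 kr
  45,000 kr × 39% = 17,550 kr
  → 85,550 kr

76,800 kr ≤ 85,550 kr, so no add-on is due.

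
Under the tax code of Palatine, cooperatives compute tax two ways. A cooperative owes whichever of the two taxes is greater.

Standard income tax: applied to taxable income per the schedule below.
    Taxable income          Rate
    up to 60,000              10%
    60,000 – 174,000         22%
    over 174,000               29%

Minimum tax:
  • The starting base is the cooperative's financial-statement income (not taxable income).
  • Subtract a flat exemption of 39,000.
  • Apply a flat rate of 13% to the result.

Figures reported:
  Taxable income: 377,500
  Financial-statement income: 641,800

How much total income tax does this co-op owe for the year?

90,095

Standard income tax:
  60,000 × 10% = 6,000
  114,000 × 22% = 25,080
  203,500 × 29% = 59,015
  → 90,095

Minimum tax:
  Base (financial-statement income): 641,800
  Less exemption 39,000 → base 602,800
  602,800 × 13% = 78,364

90,095 > 78,364, so the standard income tax governs.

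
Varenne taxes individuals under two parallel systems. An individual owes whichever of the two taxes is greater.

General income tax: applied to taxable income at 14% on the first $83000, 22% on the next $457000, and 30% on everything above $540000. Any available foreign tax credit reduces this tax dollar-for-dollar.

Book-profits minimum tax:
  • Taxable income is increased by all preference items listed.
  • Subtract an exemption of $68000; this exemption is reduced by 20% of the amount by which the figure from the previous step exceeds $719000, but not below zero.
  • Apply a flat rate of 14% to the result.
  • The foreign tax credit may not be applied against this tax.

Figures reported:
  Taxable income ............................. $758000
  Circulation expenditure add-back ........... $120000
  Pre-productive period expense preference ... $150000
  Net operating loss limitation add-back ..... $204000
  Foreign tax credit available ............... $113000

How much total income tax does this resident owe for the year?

$172480

Book-profits minimum tax:
  Adjusted income: $758000 + $120000 + $150000 + $204000 = $1232000
  Exemption: 20% × ($1232000 − $719000) = $102600 ≥ $68000, so the exemption is fully phased out
  Base: $1232000 − $0 = $1232000
  $1232000 × 14% = $172480

General income tax:
  $83000 × 14% = $11620
  $457000 × 22% = $100540
  $218000 × 30% = $65400
  → $177560
  Less foreign tax credit $113000 → $64560

$172480 > $64560, so the book-profits minimum tax is the binding amount.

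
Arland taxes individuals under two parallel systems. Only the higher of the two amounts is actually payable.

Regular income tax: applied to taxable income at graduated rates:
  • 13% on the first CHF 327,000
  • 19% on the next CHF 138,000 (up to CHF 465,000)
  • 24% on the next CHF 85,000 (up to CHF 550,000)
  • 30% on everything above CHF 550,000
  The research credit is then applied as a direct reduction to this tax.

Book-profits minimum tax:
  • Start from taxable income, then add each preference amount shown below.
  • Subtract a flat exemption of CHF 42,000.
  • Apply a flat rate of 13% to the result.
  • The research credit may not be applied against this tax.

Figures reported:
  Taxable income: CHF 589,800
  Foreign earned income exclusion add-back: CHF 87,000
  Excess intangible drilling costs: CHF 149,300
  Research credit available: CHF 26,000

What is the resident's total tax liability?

Regular income tax:
  CHF 327,000 × 13% = CHF 42,510
  CHF 138,000 × 19% = CHF 26,220
  CHF 85,000 × 24% = CHF 20,400
  CHF 39,800 × 30% = CHF 11,940
  → CHF 101,070
  Less research credit CHF 26,000 → CHF 75,070

Book-profits minimum tax:
  Adjusted income: CHF 589,800 + CHF 87,000 + CHF 149,300 = CHF 826,100
  Less exemption CHF 42,000 → base CHF 784,100
  CHF 784,100 × 13% = CHF 101,933

CHF 101,933 > CHF 75,070, so the book-profits minimum tax is the binding amount.

CHF 101,933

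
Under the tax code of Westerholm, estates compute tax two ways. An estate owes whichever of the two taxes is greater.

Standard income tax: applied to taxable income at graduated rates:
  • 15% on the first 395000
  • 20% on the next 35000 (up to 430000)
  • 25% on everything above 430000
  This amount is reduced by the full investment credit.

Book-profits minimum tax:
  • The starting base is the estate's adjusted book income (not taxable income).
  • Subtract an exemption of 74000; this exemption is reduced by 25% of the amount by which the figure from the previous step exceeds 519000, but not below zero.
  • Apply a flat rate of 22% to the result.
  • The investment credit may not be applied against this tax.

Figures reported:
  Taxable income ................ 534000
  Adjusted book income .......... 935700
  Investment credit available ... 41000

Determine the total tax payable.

205854

Standard income tax:
  395000 × 15% = 59250
  35000 × 20% = 7000
  104000 × 25% = 26000
  → 92250
  Less investment credit 41000 → 51250

Book-profits minimum tax:
  Base (adjusted book income): 935700
  Exemption: 25% × (935700 − 519000) = 104175 ≥ 74000, so the exemption is fully phased out
  Base: 935700 − 0 = 935700
  935700 × 22% = 205854

205854 > 51250, so the book-profits minimum tax is the binding amount.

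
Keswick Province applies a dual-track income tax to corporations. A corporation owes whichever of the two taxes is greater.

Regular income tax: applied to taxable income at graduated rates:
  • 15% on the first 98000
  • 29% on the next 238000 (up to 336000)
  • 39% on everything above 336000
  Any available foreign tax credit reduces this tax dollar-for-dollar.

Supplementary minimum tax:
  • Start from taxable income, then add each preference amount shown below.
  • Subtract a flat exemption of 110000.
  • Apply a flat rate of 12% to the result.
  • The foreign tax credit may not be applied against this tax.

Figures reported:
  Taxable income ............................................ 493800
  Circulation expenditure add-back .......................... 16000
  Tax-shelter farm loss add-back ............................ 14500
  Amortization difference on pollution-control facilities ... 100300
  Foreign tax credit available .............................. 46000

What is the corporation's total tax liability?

99262

Regular income tax:
  98000 × 15% = 14700
  238000 × 29% = 69020
  157800 × 39% = 61542
  → 145262
  Less foreign tax credit 46000 → 99262

Supplementary minimum tax:
  Adjusted income: 493800 + 16000 + 14500 + 100300 = 624600
  Less exemption 110000 → base 514600
  514600 × 12% = 61752

99262 > 61752, so the regular income tax governs.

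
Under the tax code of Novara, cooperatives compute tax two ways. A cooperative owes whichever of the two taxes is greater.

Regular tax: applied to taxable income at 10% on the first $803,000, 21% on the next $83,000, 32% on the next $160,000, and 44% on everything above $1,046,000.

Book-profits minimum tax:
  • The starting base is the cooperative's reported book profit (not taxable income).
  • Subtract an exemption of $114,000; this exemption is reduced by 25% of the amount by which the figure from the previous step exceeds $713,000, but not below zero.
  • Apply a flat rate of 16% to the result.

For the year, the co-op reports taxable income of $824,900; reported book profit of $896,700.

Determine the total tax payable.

Regular tax:
  $803,000 × 10% = $80,300
  $21,900 × 21% = $4,599
  → $84,899

Book-profits minimum tax:
  Base (reported book profit): $896,700
  Exemption: $114,000 − 25% × ($896,700 − $713,000) = $114,000 − $45,925 = $68,075
  Base: $896,700 − $68,075 = $828,625
  $828,625 × 16% = $132,580

$132,580 > $84,899, so the book-profits minimum tax is the binding amount.

$132,580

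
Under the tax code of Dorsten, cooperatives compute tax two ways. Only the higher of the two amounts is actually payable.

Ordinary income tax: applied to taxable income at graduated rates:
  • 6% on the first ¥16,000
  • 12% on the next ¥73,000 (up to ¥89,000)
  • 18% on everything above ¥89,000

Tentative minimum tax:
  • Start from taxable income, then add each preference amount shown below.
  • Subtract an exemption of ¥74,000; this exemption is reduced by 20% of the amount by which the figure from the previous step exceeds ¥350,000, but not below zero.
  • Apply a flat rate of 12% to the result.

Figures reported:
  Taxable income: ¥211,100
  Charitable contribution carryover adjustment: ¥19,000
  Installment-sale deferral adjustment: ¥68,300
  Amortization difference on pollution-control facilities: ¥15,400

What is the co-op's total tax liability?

Tentative minimum tax:
  Adjusted income: ¥211,100 + ¥19,000 + ¥68,300 + ¥15,400 = ¥313,800
  Exemption: ¥313,800 ≤ ¥350,000, so full ¥74,000 applies
  Base: ¥313,800 − ¥74,000 = ¥239,800
  ¥239,800 × 12% = ¥28,776

Ordinary income tax:
  ¥16,000 × 6% = ¥960
  ¥73,000 × 12% = ¥8,760
  ¥122,100 × 18% = ¥21,978
  → ¥31,698

¥31,698 > ¥28,776, so the ordinary income tax governs.

¥31,698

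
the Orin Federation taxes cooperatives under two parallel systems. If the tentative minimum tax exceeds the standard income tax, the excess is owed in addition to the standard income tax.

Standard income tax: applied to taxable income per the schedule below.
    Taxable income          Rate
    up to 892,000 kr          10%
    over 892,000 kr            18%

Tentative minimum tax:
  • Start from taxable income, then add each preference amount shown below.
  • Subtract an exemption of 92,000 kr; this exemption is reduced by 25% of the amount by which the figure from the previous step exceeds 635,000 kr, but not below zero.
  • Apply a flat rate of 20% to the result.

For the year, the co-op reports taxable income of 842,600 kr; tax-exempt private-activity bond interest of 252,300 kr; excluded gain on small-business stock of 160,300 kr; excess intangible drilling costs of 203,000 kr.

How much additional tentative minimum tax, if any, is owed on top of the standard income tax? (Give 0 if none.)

Tentative minimum tax:
  Adjusted income: 842,600 kr + 252,300 kr + 160,300 kr + 203,000 kr = 1,458,200 kr
  Exemption: 25% × (1,458,200 kr − 635,000 kr) = 205,800 kr ≥ 92,000 kr, so the exemption is fully phased out
  Base: 1,458,200 kr − 0 kr = 1,458,200 kr
  1,458,200 kr × 20% = 291,640 kr

Standard income tax:
  842,600 kr × 10% = 84,260 kr

Excess of tentative minimum tax over standard income tax: 291,640 kr − 84,260 kr = 207,380 kr.

207,380 kr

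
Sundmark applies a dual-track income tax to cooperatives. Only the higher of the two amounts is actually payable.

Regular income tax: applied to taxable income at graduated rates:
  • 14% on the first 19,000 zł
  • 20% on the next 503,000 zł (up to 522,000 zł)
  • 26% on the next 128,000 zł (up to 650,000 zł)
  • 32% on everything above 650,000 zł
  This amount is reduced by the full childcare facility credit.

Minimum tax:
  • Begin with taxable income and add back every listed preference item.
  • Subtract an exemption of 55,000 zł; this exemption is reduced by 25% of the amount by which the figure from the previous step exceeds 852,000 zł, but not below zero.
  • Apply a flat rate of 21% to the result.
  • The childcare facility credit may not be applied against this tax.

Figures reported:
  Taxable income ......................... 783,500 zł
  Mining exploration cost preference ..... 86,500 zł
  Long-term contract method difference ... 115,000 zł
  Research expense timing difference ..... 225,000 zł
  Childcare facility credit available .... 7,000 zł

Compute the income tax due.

Regular income tax:
  19,000 zł × 14% = 2,660 zł
  503,000 zł × 20% = 100,600 zł
  128,000 zł × 26% = 33,280 zł
  133,500 zł × 32% = 42,720 zł
  → 179,260 zł
  Less childcare facility credit 7,000 zł → 172,260 zł

Minimum tax:
  Adjusted income: 783,500 zł + 86,500 zł + 115,000 zł + 225,000 zł = 1,210,000 zł
  Exemption: 25% × (1,210,000 zł − 852,000 zł) = 89,500 zł ≥ 55,000 zł, so the exemption is fully phased out
  Base: 1,210,000 zł − 0 zł = 1,210,000 zł
  1,210,000 zł × 21% = 254,100 zł

254,100 zł > 172,260 zł, so the minimum tax is the binding amount.

254,100 zł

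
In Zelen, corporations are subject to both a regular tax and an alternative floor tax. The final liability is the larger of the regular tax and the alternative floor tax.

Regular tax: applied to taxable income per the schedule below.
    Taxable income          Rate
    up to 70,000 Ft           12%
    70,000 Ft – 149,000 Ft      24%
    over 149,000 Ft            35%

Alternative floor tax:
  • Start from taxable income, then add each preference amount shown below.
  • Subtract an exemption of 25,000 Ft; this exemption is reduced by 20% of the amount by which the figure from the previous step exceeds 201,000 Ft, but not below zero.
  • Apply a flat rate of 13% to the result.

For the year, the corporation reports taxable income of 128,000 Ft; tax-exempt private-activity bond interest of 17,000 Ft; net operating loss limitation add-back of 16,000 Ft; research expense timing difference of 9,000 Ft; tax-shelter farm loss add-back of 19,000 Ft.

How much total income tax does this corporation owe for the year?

Alternative floor tax:
  Adjusted income: 128,000 Ft + 17,000 Ft + 16,000 Ft + 9,000 Ft + 19,000 Ft = 189,000 Ft
  Exemption: 189,000 Ft ≤ 201,000 Ft, so full 25,000 Ft applies
  Base: 189,000 Ft − 25,000 Ft = 164,000 Ft
  164,000 Ft × 13% = 21,320 Ft

Regular tax:
  70,000 Ft × 12% = 8,400 Ft
  58,000 Ft × 24% = 13,920 Ft
  → 22,320 Ft

22,320 Ft > 21,320 Ft, so the regular tax governs.

22,320 Ft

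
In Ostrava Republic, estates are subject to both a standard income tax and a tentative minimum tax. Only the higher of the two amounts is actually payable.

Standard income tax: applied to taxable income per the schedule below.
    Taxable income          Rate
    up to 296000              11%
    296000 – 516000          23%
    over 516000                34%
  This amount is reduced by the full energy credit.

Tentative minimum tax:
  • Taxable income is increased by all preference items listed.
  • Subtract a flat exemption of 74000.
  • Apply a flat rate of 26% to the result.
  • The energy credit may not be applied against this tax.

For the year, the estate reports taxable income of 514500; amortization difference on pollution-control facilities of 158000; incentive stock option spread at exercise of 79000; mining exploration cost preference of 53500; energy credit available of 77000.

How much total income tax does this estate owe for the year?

190060

Tentative minimum tax:
  Adjusted income: 514500 + 158000 + 79000 + 53500 = 805000
  Less exemption 74000 → base 731000
  731000 × 26% = 190060

Standard income tax:
  296000 × 11% = 32560
  218500 × 23% = 50255
  → 82815
  Less energy credit 77000 → 5815

190060 > 5815, so the tentative minimum tax is the binding amount.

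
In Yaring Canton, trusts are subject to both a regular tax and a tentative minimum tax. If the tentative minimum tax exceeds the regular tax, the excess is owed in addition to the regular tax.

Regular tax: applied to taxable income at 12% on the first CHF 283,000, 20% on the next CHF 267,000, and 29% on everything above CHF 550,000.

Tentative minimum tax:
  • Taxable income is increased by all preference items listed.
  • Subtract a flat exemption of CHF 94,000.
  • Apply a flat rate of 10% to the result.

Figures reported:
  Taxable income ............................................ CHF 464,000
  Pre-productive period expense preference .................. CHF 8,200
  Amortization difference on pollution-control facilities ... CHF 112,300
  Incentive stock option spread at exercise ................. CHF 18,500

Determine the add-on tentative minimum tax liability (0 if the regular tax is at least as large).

CHF 0

Regular tax:
  CHF 283,000 × 12% = CHF 33,960
  CHF 181,000 × 20% = CHF 36,200
  → CHF 70,160

Tentative minimum tax:
  Adjusted income: CHF 464,000 + CHF 8,200 + CHF 112,300 + CHF 18,500 = CHF 603,000
  Less exemption CHF 94,000 → base CHF 509,000
  CHF 509,000 × 10% = CHF 50,900

CHF 50,900 ≤ CHF 70,160, so no add-on is due.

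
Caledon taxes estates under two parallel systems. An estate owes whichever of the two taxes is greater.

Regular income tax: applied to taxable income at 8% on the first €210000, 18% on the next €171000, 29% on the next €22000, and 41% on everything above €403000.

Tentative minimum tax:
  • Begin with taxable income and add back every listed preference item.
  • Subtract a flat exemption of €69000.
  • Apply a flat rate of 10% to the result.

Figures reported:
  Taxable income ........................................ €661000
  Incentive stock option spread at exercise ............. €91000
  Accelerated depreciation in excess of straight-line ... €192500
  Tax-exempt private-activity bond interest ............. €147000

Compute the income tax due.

€159740

Tentative minimum tax:
  Adjusted income: €661000 + €91000 + €192500 + €147000 = €1091500
  Less exemption €69000 → base €1022500
  €1022500 × 10% = €102250

Regular income tax:
  €210000 × 8% = €16800
  €171000 × 18% = €30780
  €22000 × 29% = €6380
  €258000 × 41% = €105780
  → €159740

€159740 > €102250, so the regular income tax governs.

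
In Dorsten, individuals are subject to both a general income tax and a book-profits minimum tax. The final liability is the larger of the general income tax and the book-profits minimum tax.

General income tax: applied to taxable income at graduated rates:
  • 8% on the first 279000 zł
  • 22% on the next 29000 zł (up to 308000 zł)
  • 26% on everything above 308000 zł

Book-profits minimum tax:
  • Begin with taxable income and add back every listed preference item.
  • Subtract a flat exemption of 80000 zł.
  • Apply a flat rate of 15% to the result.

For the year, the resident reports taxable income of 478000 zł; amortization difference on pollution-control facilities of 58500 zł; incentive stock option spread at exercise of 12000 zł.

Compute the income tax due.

General income tax:
  279000 zł × 8% = 22320 zł
  29000 zł × 22% = 6380 zł
  170000 zł × 26% = 44200 zł
  → 72900 zł

Book-profits minimum tax:
  Adjusted income: 478000 zł + 58500 zł + 12000 zł = 548500 zł
  Less exemption 80000 zł → base 468500 zł
  468500 zł × 15% = 70275 zł

72900 zł > 70275 zł, so the general income tax governs.

72900 zł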